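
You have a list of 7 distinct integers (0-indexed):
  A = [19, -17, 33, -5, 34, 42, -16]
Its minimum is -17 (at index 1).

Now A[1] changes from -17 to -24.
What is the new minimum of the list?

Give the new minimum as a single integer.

Answer: -24

Derivation:
Old min = -17 (at index 1)
Change: A[1] -17 -> -24
Changed element WAS the min. Need to check: is -24 still <= all others?
  Min of remaining elements: -16
  New min = min(-24, -16) = -24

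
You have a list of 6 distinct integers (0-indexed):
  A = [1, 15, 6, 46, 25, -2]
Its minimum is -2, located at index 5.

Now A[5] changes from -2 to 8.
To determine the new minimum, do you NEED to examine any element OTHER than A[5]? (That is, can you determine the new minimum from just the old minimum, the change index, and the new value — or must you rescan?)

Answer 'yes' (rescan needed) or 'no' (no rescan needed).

Answer: yes

Derivation:
Old min = -2 at index 5
Change at index 5: -2 -> 8
Index 5 WAS the min and new value 8 > old min -2. Must rescan other elements to find the new min.
Needs rescan: yes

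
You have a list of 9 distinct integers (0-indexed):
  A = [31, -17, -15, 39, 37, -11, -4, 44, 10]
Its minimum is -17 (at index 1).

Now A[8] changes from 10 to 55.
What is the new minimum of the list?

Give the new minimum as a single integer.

Answer: -17

Derivation:
Old min = -17 (at index 1)
Change: A[8] 10 -> 55
Changed element was NOT the old min.
  New min = min(old_min, new_val) = min(-17, 55) = -17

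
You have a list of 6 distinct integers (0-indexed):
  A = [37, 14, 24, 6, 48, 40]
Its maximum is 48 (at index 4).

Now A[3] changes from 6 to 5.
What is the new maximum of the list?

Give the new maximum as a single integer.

Old max = 48 (at index 4)
Change: A[3] 6 -> 5
Changed element was NOT the old max.
  New max = max(old_max, new_val) = max(48, 5) = 48

Answer: 48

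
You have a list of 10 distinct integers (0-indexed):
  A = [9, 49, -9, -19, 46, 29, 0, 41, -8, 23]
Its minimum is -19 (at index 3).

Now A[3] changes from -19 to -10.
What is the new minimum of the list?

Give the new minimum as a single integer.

Answer: -10

Derivation:
Old min = -19 (at index 3)
Change: A[3] -19 -> -10
Changed element WAS the min. Need to check: is -10 still <= all others?
  Min of remaining elements: -9
  New min = min(-10, -9) = -10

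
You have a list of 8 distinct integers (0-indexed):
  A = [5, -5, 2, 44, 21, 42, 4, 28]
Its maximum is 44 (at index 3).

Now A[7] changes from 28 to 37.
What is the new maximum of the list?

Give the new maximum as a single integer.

Answer: 44

Derivation:
Old max = 44 (at index 3)
Change: A[7] 28 -> 37
Changed element was NOT the old max.
  New max = max(old_max, new_val) = max(44, 37) = 44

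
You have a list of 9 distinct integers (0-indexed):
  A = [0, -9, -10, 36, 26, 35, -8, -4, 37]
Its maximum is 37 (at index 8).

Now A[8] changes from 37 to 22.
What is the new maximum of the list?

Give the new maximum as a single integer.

Answer: 36

Derivation:
Old max = 37 (at index 8)
Change: A[8] 37 -> 22
Changed element WAS the max -> may need rescan.
  Max of remaining elements: 36
  New max = max(22, 36) = 36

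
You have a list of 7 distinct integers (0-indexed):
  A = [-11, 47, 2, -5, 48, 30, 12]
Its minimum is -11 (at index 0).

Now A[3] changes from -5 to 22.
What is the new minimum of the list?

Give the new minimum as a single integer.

Old min = -11 (at index 0)
Change: A[3] -5 -> 22
Changed element was NOT the old min.
  New min = min(old_min, new_val) = min(-11, 22) = -11

Answer: -11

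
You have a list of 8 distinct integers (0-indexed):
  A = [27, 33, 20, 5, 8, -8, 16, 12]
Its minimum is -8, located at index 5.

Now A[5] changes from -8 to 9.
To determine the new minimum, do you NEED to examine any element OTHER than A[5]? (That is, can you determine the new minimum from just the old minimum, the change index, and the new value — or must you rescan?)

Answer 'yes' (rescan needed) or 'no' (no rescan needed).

Answer: yes

Derivation:
Old min = -8 at index 5
Change at index 5: -8 -> 9
Index 5 WAS the min and new value 9 > old min -8. Must rescan other elements to find the new min.
Needs rescan: yes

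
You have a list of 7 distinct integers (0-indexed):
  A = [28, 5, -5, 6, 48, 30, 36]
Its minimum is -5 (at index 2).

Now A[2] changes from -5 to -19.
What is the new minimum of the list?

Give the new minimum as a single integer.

Answer: -19

Derivation:
Old min = -5 (at index 2)
Change: A[2] -5 -> -19
Changed element WAS the min. Need to check: is -19 still <= all others?
  Min of remaining elements: 5
  New min = min(-19, 5) = -19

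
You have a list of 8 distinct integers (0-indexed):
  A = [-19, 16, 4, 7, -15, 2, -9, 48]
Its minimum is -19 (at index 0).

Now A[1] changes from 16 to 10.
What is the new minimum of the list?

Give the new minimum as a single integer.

Old min = -19 (at index 0)
Change: A[1] 16 -> 10
Changed element was NOT the old min.
  New min = min(old_min, new_val) = min(-19, 10) = -19

Answer: -19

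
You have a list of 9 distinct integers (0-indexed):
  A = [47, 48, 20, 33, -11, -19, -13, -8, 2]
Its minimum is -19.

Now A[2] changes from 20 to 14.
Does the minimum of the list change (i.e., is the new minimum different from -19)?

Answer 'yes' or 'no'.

Old min = -19
Change: A[2] 20 -> 14
Changed element was NOT the min; min changes only if 14 < -19.
New min = -19; changed? no

Answer: no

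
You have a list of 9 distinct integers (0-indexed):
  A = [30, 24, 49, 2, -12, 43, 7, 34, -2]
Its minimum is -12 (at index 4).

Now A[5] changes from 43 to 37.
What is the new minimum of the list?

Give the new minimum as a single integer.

Old min = -12 (at index 4)
Change: A[5] 43 -> 37
Changed element was NOT the old min.
  New min = min(old_min, new_val) = min(-12, 37) = -12

Answer: -12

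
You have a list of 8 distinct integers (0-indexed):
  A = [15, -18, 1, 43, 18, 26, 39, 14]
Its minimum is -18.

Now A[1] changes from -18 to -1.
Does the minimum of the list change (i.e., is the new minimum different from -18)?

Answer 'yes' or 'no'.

Answer: yes

Derivation:
Old min = -18
Change: A[1] -18 -> -1
Changed element was the min; new min must be rechecked.
New min = -1; changed? yes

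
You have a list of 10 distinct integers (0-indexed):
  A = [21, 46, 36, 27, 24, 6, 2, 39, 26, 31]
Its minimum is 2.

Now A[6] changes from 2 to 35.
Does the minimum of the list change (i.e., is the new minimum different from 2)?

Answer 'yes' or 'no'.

Answer: yes

Derivation:
Old min = 2
Change: A[6] 2 -> 35
Changed element was the min; new min must be rechecked.
New min = 6; changed? yes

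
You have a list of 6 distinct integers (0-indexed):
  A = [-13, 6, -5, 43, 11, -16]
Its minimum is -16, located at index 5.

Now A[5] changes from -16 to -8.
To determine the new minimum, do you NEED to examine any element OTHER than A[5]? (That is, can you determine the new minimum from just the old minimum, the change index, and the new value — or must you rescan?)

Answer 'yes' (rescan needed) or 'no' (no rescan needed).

Answer: yes

Derivation:
Old min = -16 at index 5
Change at index 5: -16 -> -8
Index 5 WAS the min and new value -8 > old min -16. Must rescan other elements to find the new min.
Needs rescan: yes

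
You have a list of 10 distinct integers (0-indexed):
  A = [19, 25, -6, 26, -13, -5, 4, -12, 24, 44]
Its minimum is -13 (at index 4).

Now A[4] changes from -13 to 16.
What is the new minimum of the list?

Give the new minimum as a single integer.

Answer: -12

Derivation:
Old min = -13 (at index 4)
Change: A[4] -13 -> 16
Changed element WAS the min. Need to check: is 16 still <= all others?
  Min of remaining elements: -12
  New min = min(16, -12) = -12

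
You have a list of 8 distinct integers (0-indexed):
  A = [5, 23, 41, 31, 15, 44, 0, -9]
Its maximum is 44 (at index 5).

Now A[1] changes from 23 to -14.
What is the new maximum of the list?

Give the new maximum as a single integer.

Old max = 44 (at index 5)
Change: A[1] 23 -> -14
Changed element was NOT the old max.
  New max = max(old_max, new_val) = max(44, -14) = 44

Answer: 44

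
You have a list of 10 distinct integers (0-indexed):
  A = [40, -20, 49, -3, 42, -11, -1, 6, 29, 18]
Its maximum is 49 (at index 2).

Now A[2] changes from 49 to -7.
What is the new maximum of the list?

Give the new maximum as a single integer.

Old max = 49 (at index 2)
Change: A[2] 49 -> -7
Changed element WAS the max -> may need rescan.
  Max of remaining elements: 42
  New max = max(-7, 42) = 42

Answer: 42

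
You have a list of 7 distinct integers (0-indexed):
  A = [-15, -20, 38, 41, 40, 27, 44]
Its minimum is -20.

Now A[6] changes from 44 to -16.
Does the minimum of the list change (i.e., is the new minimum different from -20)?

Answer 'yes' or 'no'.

Answer: no

Derivation:
Old min = -20
Change: A[6] 44 -> -16
Changed element was NOT the min; min changes only if -16 < -20.
New min = -20; changed? no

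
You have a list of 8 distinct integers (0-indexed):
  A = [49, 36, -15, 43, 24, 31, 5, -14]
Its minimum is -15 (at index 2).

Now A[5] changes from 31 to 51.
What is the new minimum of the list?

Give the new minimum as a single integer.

Old min = -15 (at index 2)
Change: A[5] 31 -> 51
Changed element was NOT the old min.
  New min = min(old_min, new_val) = min(-15, 51) = -15

Answer: -15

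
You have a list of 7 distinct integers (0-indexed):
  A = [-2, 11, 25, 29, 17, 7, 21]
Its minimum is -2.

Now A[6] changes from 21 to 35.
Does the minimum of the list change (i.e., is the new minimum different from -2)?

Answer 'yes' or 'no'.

Answer: no

Derivation:
Old min = -2
Change: A[6] 21 -> 35
Changed element was NOT the min; min changes only if 35 < -2.
New min = -2; changed? no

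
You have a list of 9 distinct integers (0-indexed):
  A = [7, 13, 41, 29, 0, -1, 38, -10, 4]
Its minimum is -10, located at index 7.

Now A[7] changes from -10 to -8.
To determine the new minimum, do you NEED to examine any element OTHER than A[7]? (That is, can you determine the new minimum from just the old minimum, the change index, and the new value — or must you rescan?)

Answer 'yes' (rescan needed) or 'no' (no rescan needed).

Answer: yes

Derivation:
Old min = -10 at index 7
Change at index 7: -10 -> -8
Index 7 WAS the min and new value -8 > old min -10. Must rescan other elements to find the new min.
Needs rescan: yes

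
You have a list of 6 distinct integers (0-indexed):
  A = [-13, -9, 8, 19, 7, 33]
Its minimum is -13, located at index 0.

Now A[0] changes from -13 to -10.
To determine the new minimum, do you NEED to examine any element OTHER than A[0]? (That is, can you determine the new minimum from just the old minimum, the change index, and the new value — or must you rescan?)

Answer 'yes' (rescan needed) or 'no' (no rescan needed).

Answer: yes

Derivation:
Old min = -13 at index 0
Change at index 0: -13 -> -10
Index 0 WAS the min and new value -10 > old min -13. Must rescan other elements to find the new min.
Needs rescan: yes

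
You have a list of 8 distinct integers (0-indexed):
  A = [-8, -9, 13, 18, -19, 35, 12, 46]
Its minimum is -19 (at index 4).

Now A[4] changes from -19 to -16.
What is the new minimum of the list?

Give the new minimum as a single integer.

Old min = -19 (at index 4)
Change: A[4] -19 -> -16
Changed element WAS the min. Need to check: is -16 still <= all others?
  Min of remaining elements: -9
  New min = min(-16, -9) = -16

Answer: -16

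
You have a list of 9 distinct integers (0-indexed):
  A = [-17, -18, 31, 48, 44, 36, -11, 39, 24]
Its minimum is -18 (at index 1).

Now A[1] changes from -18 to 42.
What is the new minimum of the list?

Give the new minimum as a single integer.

Old min = -18 (at index 1)
Change: A[1] -18 -> 42
Changed element WAS the min. Need to check: is 42 still <= all others?
  Min of remaining elements: -17
  New min = min(42, -17) = -17

Answer: -17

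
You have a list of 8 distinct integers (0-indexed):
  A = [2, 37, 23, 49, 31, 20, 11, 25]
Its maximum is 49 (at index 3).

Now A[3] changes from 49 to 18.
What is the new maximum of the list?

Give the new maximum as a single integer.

Old max = 49 (at index 3)
Change: A[3] 49 -> 18
Changed element WAS the max -> may need rescan.
  Max of remaining elements: 37
  New max = max(18, 37) = 37

Answer: 37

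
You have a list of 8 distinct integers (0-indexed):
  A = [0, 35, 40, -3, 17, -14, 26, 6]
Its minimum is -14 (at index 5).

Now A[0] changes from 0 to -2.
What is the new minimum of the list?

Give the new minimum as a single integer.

Answer: -14

Derivation:
Old min = -14 (at index 5)
Change: A[0] 0 -> -2
Changed element was NOT the old min.
  New min = min(old_min, new_val) = min(-14, -2) = -14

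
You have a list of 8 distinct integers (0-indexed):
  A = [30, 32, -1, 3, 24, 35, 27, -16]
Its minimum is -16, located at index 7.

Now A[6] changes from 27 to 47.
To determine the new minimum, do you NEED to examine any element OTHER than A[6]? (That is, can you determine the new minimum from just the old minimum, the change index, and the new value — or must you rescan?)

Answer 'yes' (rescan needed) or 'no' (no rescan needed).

Answer: no

Derivation:
Old min = -16 at index 7
Change at index 6: 27 -> 47
Index 6 was NOT the min. New min = min(-16, 47). No rescan of other elements needed.
Needs rescan: no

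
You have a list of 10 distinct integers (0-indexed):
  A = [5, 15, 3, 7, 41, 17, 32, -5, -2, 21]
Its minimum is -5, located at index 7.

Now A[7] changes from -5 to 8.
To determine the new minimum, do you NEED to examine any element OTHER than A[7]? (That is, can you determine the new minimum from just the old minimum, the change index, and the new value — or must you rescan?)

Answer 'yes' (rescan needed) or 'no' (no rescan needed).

Answer: yes

Derivation:
Old min = -5 at index 7
Change at index 7: -5 -> 8
Index 7 WAS the min and new value 8 > old min -5. Must rescan other elements to find the new min.
Needs rescan: yes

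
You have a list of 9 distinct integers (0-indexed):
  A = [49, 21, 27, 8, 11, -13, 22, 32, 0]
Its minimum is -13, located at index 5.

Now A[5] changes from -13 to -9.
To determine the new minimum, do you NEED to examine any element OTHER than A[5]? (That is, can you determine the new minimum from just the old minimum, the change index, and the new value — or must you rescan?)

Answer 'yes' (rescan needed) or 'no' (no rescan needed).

Old min = -13 at index 5
Change at index 5: -13 -> -9
Index 5 WAS the min and new value -9 > old min -13. Must rescan other elements to find the new min.
Needs rescan: yes

Answer: yes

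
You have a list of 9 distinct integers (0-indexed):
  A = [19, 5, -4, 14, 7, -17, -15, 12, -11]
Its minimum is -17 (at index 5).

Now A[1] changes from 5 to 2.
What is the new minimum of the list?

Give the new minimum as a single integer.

Old min = -17 (at index 5)
Change: A[1] 5 -> 2
Changed element was NOT the old min.
  New min = min(old_min, new_val) = min(-17, 2) = -17

Answer: -17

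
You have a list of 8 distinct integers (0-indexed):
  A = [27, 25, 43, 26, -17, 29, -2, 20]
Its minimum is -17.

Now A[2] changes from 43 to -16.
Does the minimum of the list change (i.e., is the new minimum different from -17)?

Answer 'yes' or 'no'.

Answer: no

Derivation:
Old min = -17
Change: A[2] 43 -> -16
Changed element was NOT the min; min changes only if -16 < -17.
New min = -17; changed? no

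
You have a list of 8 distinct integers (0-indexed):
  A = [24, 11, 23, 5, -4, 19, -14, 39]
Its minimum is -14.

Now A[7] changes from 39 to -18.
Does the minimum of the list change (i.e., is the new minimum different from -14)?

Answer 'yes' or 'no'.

Old min = -14
Change: A[7] 39 -> -18
Changed element was NOT the min; min changes only if -18 < -14.
New min = -18; changed? yes

Answer: yes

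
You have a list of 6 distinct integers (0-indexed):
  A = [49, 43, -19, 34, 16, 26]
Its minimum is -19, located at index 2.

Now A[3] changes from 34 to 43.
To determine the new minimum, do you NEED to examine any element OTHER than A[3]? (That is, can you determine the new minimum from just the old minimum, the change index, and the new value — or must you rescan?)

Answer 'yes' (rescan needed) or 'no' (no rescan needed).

Old min = -19 at index 2
Change at index 3: 34 -> 43
Index 3 was NOT the min. New min = min(-19, 43). No rescan of other elements needed.
Needs rescan: no

Answer: no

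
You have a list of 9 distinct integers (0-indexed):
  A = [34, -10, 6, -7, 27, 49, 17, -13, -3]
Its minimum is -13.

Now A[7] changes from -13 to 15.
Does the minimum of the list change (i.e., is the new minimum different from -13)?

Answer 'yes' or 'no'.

Answer: yes

Derivation:
Old min = -13
Change: A[7] -13 -> 15
Changed element was the min; new min must be rechecked.
New min = -10; changed? yes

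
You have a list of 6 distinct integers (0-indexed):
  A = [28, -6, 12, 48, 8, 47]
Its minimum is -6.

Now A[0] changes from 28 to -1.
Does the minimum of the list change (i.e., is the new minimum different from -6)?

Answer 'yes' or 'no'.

Answer: no

Derivation:
Old min = -6
Change: A[0] 28 -> -1
Changed element was NOT the min; min changes only if -1 < -6.
New min = -6; changed? no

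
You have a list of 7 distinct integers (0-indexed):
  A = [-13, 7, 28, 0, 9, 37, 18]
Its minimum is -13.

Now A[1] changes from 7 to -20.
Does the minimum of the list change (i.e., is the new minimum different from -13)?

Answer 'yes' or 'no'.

Answer: yes

Derivation:
Old min = -13
Change: A[1] 7 -> -20
Changed element was NOT the min; min changes only if -20 < -13.
New min = -20; changed? yes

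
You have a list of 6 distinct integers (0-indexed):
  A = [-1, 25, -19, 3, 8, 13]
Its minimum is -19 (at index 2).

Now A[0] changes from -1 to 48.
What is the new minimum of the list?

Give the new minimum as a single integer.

Answer: -19

Derivation:
Old min = -19 (at index 2)
Change: A[0] -1 -> 48
Changed element was NOT the old min.
  New min = min(old_min, new_val) = min(-19, 48) = -19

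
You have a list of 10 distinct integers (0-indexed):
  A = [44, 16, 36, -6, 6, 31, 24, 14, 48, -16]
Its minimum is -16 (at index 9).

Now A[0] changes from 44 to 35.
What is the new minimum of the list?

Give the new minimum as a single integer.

Old min = -16 (at index 9)
Change: A[0] 44 -> 35
Changed element was NOT the old min.
  New min = min(old_min, new_val) = min(-16, 35) = -16

Answer: -16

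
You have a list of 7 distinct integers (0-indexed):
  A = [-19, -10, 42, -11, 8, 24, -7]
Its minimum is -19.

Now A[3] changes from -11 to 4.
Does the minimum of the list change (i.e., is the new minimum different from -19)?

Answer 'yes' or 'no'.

Old min = -19
Change: A[3] -11 -> 4
Changed element was NOT the min; min changes only if 4 < -19.
New min = -19; changed? no

Answer: no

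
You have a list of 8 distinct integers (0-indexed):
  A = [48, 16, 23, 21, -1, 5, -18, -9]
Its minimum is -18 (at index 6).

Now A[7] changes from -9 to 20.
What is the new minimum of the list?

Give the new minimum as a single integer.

Old min = -18 (at index 6)
Change: A[7] -9 -> 20
Changed element was NOT the old min.
  New min = min(old_min, new_val) = min(-18, 20) = -18

Answer: -18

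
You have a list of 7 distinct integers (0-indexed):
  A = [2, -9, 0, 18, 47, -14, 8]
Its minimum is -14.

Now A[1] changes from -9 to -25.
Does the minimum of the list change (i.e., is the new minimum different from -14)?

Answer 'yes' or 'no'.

Old min = -14
Change: A[1] -9 -> -25
Changed element was NOT the min; min changes only if -25 < -14.
New min = -25; changed? yes

Answer: yes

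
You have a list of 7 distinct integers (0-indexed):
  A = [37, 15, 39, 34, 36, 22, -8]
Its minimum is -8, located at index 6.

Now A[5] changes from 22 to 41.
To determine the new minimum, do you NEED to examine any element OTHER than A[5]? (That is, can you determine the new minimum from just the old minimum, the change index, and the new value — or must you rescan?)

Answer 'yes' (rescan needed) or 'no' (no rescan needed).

Old min = -8 at index 6
Change at index 5: 22 -> 41
Index 5 was NOT the min. New min = min(-8, 41). No rescan of other elements needed.
Needs rescan: no

Answer: no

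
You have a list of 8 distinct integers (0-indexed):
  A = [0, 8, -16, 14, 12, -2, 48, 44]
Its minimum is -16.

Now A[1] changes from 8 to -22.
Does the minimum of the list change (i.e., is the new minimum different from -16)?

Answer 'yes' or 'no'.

Old min = -16
Change: A[1] 8 -> -22
Changed element was NOT the min; min changes only if -22 < -16.
New min = -22; changed? yes

Answer: yes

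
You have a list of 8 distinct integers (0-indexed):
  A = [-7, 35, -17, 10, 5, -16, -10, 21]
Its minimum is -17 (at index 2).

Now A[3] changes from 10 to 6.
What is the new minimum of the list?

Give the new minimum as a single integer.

Answer: -17

Derivation:
Old min = -17 (at index 2)
Change: A[3] 10 -> 6
Changed element was NOT the old min.
  New min = min(old_min, new_val) = min(-17, 6) = -17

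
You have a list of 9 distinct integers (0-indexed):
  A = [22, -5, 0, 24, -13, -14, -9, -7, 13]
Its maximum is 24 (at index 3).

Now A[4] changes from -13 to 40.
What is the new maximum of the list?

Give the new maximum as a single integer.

Old max = 24 (at index 3)
Change: A[4] -13 -> 40
Changed element was NOT the old max.
  New max = max(old_max, new_val) = max(24, 40) = 40

Answer: 40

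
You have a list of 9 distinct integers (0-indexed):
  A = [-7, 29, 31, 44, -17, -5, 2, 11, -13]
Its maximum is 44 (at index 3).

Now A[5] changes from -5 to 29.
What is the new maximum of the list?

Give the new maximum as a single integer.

Old max = 44 (at index 3)
Change: A[5] -5 -> 29
Changed element was NOT the old max.
  New max = max(old_max, new_val) = max(44, 29) = 44

Answer: 44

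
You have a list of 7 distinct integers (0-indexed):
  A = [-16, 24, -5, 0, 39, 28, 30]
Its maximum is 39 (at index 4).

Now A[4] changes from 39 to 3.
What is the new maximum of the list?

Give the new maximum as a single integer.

Old max = 39 (at index 4)
Change: A[4] 39 -> 3
Changed element WAS the max -> may need rescan.
  Max of remaining elements: 30
  New max = max(3, 30) = 30

Answer: 30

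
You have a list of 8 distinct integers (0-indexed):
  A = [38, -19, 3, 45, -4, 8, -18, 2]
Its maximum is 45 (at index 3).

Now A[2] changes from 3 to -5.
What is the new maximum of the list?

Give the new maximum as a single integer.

Old max = 45 (at index 3)
Change: A[2] 3 -> -5
Changed element was NOT the old max.
  New max = max(old_max, new_val) = max(45, -5) = 45

Answer: 45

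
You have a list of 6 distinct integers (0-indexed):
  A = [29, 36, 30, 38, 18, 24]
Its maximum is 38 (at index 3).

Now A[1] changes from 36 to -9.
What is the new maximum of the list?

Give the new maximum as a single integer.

Old max = 38 (at index 3)
Change: A[1] 36 -> -9
Changed element was NOT the old max.
  New max = max(old_max, new_val) = max(38, -9) = 38

Answer: 38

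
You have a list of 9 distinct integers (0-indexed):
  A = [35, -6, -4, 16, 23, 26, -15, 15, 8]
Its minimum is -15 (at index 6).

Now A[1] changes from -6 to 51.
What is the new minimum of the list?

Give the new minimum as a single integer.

Answer: -15

Derivation:
Old min = -15 (at index 6)
Change: A[1] -6 -> 51
Changed element was NOT the old min.
  New min = min(old_min, new_val) = min(-15, 51) = -15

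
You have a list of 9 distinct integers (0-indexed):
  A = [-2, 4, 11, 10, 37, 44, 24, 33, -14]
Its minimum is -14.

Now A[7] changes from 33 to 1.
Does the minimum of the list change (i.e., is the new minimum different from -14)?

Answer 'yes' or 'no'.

Answer: no

Derivation:
Old min = -14
Change: A[7] 33 -> 1
Changed element was NOT the min; min changes only if 1 < -14.
New min = -14; changed? no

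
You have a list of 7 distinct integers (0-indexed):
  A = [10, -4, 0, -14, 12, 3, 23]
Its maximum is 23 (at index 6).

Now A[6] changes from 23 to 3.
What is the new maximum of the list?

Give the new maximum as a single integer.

Answer: 12

Derivation:
Old max = 23 (at index 6)
Change: A[6] 23 -> 3
Changed element WAS the max -> may need rescan.
  Max of remaining elements: 12
  New max = max(3, 12) = 12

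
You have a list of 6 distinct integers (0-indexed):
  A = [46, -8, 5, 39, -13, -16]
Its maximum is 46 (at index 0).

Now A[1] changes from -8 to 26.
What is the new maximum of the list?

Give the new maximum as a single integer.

Answer: 46

Derivation:
Old max = 46 (at index 0)
Change: A[1] -8 -> 26
Changed element was NOT the old max.
  New max = max(old_max, new_val) = max(46, 26) = 46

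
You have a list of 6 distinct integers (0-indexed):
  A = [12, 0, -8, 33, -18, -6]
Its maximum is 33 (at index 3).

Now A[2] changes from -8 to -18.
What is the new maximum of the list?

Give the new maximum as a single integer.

Answer: 33

Derivation:
Old max = 33 (at index 3)
Change: A[2] -8 -> -18
Changed element was NOT the old max.
  New max = max(old_max, new_val) = max(33, -18) = 33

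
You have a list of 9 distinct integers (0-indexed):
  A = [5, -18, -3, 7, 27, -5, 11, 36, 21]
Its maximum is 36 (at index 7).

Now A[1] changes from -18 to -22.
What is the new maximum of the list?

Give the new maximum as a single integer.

Answer: 36

Derivation:
Old max = 36 (at index 7)
Change: A[1] -18 -> -22
Changed element was NOT the old max.
  New max = max(old_max, new_val) = max(36, -22) = 36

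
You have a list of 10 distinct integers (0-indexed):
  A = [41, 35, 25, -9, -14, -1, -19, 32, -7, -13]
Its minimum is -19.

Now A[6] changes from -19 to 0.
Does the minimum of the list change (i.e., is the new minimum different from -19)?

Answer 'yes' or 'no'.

Old min = -19
Change: A[6] -19 -> 0
Changed element was the min; new min must be rechecked.
New min = -14; changed? yes

Answer: yes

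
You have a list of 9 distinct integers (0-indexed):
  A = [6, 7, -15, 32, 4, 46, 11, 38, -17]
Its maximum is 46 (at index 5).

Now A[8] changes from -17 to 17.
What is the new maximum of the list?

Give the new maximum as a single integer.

Answer: 46

Derivation:
Old max = 46 (at index 5)
Change: A[8] -17 -> 17
Changed element was NOT the old max.
  New max = max(old_max, new_val) = max(46, 17) = 46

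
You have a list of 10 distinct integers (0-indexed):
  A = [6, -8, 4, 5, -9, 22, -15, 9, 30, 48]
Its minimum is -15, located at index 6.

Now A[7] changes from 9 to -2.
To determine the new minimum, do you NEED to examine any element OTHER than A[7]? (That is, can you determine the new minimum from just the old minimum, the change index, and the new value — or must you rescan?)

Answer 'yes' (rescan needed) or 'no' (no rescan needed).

Answer: no

Derivation:
Old min = -15 at index 6
Change at index 7: 9 -> -2
Index 7 was NOT the min. New min = min(-15, -2). No rescan of other elements needed.
Needs rescan: no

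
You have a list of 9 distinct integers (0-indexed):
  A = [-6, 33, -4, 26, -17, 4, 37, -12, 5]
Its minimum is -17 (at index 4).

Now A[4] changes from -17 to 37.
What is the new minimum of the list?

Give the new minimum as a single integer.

Old min = -17 (at index 4)
Change: A[4] -17 -> 37
Changed element WAS the min. Need to check: is 37 still <= all others?
  Min of remaining elements: -12
  New min = min(37, -12) = -12

Answer: -12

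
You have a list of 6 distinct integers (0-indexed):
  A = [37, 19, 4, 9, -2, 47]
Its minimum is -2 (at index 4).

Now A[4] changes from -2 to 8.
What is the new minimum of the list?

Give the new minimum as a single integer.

Old min = -2 (at index 4)
Change: A[4] -2 -> 8
Changed element WAS the min. Need to check: is 8 still <= all others?
  Min of remaining elements: 4
  New min = min(8, 4) = 4

Answer: 4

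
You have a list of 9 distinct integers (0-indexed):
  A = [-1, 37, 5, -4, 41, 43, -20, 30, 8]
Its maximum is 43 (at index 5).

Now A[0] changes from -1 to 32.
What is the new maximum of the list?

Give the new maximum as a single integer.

Answer: 43

Derivation:
Old max = 43 (at index 5)
Change: A[0] -1 -> 32
Changed element was NOT the old max.
  New max = max(old_max, new_val) = max(43, 32) = 43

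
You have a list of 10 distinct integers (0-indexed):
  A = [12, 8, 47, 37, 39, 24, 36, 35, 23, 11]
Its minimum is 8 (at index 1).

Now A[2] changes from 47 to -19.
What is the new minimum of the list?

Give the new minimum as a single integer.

Old min = 8 (at index 1)
Change: A[2] 47 -> -19
Changed element was NOT the old min.
  New min = min(old_min, new_val) = min(8, -19) = -19

Answer: -19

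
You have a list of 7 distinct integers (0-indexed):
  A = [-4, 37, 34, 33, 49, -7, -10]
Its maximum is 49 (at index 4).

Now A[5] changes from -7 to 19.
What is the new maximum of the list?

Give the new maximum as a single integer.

Old max = 49 (at index 4)
Change: A[5] -7 -> 19
Changed element was NOT the old max.
  New max = max(old_max, new_val) = max(49, 19) = 49

Answer: 49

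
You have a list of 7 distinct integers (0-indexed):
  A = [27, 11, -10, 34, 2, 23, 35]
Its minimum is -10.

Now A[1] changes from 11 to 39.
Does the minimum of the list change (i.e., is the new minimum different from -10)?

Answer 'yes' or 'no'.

Old min = -10
Change: A[1] 11 -> 39
Changed element was NOT the min; min changes only if 39 < -10.
New min = -10; changed? no

Answer: no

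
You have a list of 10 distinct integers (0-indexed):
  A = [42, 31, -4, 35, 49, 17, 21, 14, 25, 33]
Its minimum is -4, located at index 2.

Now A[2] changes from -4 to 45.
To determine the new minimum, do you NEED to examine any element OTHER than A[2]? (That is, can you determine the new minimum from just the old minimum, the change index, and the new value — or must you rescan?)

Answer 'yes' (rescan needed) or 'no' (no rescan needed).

Answer: yes

Derivation:
Old min = -4 at index 2
Change at index 2: -4 -> 45
Index 2 WAS the min and new value 45 > old min -4. Must rescan other elements to find the new min.
Needs rescan: yes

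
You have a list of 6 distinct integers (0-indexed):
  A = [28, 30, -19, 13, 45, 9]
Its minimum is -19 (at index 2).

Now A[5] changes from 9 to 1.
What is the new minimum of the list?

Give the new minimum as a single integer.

Answer: -19

Derivation:
Old min = -19 (at index 2)
Change: A[5] 9 -> 1
Changed element was NOT the old min.
  New min = min(old_min, new_val) = min(-19, 1) = -19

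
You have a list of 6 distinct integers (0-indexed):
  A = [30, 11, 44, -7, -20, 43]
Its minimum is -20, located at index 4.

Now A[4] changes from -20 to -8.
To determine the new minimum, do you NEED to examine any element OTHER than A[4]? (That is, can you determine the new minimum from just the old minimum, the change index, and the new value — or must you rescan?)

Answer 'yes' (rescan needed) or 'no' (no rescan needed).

Old min = -20 at index 4
Change at index 4: -20 -> -8
Index 4 WAS the min and new value -8 > old min -20. Must rescan other elements to find the new min.
Needs rescan: yes

Answer: yes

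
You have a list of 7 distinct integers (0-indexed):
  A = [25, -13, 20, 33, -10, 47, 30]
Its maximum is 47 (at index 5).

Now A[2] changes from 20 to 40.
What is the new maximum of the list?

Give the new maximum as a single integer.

Old max = 47 (at index 5)
Change: A[2] 20 -> 40
Changed element was NOT the old max.
  New max = max(old_max, new_val) = max(47, 40) = 47

Answer: 47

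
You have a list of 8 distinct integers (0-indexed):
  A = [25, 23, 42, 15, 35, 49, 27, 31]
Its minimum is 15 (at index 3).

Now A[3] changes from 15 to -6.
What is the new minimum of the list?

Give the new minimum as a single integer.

Old min = 15 (at index 3)
Change: A[3] 15 -> -6
Changed element WAS the min. Need to check: is -6 still <= all others?
  Min of remaining elements: 23
  New min = min(-6, 23) = -6

Answer: -6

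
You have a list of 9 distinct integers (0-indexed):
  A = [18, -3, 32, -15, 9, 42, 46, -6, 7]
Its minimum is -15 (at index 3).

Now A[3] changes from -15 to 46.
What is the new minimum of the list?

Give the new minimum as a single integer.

Old min = -15 (at index 3)
Change: A[3] -15 -> 46
Changed element WAS the min. Need to check: is 46 still <= all others?
  Min of remaining elements: -6
  New min = min(46, -6) = -6

Answer: -6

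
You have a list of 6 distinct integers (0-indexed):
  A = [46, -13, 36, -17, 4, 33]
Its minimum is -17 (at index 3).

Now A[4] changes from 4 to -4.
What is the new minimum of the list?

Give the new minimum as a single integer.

Answer: -17

Derivation:
Old min = -17 (at index 3)
Change: A[4] 4 -> -4
Changed element was NOT the old min.
  New min = min(old_min, new_val) = min(-17, -4) = -17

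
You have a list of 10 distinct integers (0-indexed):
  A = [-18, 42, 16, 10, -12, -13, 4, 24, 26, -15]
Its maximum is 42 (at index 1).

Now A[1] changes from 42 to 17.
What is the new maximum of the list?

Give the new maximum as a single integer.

Old max = 42 (at index 1)
Change: A[1] 42 -> 17
Changed element WAS the max -> may need rescan.
  Max of remaining elements: 26
  New max = max(17, 26) = 26

Answer: 26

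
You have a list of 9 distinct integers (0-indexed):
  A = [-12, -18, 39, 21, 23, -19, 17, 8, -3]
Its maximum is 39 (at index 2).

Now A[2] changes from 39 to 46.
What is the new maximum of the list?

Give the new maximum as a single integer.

Old max = 39 (at index 2)
Change: A[2] 39 -> 46
Changed element WAS the max -> may need rescan.
  Max of remaining elements: 23
  New max = max(46, 23) = 46

Answer: 46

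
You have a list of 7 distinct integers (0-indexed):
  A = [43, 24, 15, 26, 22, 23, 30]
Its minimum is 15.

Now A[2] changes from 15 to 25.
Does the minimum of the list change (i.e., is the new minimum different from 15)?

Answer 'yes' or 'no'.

Answer: yes

Derivation:
Old min = 15
Change: A[2] 15 -> 25
Changed element was the min; new min must be rechecked.
New min = 22; changed? yes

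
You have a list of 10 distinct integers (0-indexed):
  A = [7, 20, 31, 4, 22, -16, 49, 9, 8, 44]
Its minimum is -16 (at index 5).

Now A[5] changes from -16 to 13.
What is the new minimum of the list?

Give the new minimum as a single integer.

Old min = -16 (at index 5)
Change: A[5] -16 -> 13
Changed element WAS the min. Need to check: is 13 still <= all others?
  Min of remaining elements: 4
  New min = min(13, 4) = 4

Answer: 4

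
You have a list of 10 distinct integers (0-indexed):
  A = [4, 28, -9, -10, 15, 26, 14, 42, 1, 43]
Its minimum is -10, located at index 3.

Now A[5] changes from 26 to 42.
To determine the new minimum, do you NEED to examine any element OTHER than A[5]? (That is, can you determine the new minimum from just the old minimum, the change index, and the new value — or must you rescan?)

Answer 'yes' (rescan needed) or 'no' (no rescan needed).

Old min = -10 at index 3
Change at index 5: 26 -> 42
Index 5 was NOT the min. New min = min(-10, 42). No rescan of other elements needed.
Needs rescan: no

Answer: no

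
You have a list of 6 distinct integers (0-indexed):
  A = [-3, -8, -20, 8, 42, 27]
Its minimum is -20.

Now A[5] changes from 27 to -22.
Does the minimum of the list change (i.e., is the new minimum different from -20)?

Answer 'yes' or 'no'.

Old min = -20
Change: A[5] 27 -> -22
Changed element was NOT the min; min changes only if -22 < -20.
New min = -22; changed? yes

Answer: yes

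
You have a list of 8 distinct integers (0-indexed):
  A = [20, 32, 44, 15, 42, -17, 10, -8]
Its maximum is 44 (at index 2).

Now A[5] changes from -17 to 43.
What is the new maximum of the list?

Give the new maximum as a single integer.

Answer: 44

Derivation:
Old max = 44 (at index 2)
Change: A[5] -17 -> 43
Changed element was NOT the old max.
  New max = max(old_max, new_val) = max(44, 43) = 44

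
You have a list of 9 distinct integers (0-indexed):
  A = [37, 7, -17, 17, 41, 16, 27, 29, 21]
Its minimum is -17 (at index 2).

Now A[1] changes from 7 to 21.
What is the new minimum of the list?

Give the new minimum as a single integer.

Answer: -17

Derivation:
Old min = -17 (at index 2)
Change: A[1] 7 -> 21
Changed element was NOT the old min.
  New min = min(old_min, new_val) = min(-17, 21) = -17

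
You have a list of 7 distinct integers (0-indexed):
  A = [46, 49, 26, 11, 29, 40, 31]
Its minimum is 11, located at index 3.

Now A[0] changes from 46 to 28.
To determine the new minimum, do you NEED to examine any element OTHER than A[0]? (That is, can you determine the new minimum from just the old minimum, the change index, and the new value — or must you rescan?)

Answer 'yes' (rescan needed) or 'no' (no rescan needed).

Old min = 11 at index 3
Change at index 0: 46 -> 28
Index 0 was NOT the min. New min = min(11, 28). No rescan of other elements needed.
Needs rescan: no

Answer: no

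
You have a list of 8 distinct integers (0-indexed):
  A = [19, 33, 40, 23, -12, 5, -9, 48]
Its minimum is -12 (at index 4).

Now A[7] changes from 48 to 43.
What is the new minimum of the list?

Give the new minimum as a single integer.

Old min = -12 (at index 4)
Change: A[7] 48 -> 43
Changed element was NOT the old min.
  New min = min(old_min, new_val) = min(-12, 43) = -12

Answer: -12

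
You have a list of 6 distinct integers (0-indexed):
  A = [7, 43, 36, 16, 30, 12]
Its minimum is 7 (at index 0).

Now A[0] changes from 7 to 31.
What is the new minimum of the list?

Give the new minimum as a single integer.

Answer: 12

Derivation:
Old min = 7 (at index 0)
Change: A[0] 7 -> 31
Changed element WAS the min. Need to check: is 31 still <= all others?
  Min of remaining elements: 12
  New min = min(31, 12) = 12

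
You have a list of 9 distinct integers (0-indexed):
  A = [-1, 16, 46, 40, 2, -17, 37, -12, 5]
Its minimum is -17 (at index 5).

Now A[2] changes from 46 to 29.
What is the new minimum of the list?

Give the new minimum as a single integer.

Answer: -17

Derivation:
Old min = -17 (at index 5)
Change: A[2] 46 -> 29
Changed element was NOT the old min.
  New min = min(old_min, new_val) = min(-17, 29) = -17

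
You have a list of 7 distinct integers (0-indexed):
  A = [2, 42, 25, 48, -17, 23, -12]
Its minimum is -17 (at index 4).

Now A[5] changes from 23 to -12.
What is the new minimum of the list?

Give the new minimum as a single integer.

Answer: -17

Derivation:
Old min = -17 (at index 4)
Change: A[5] 23 -> -12
Changed element was NOT the old min.
  New min = min(old_min, new_val) = min(-17, -12) = -17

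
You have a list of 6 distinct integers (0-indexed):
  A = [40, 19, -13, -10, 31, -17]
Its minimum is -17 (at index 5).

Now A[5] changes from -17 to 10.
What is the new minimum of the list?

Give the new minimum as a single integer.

Old min = -17 (at index 5)
Change: A[5] -17 -> 10
Changed element WAS the min. Need to check: is 10 still <= all others?
  Min of remaining elements: -13
  New min = min(10, -13) = -13

Answer: -13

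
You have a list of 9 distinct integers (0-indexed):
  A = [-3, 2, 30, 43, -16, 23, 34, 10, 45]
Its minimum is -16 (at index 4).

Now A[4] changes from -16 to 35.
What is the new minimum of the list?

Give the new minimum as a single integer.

Answer: -3

Derivation:
Old min = -16 (at index 4)
Change: A[4] -16 -> 35
Changed element WAS the min. Need to check: is 35 still <= all others?
  Min of remaining elements: -3
  New min = min(35, -3) = -3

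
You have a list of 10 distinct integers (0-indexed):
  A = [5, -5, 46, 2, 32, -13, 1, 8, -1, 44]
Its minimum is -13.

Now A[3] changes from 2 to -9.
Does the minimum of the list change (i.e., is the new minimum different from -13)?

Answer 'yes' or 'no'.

Answer: no

Derivation:
Old min = -13
Change: A[3] 2 -> -9
Changed element was NOT the min; min changes only if -9 < -13.
New min = -13; changed? no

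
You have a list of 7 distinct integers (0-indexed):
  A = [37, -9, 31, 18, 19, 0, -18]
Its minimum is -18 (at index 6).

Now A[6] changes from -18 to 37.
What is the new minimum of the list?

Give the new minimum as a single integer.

Answer: -9

Derivation:
Old min = -18 (at index 6)
Change: A[6] -18 -> 37
Changed element WAS the min. Need to check: is 37 still <= all others?
  Min of remaining elements: -9
  New min = min(37, -9) = -9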